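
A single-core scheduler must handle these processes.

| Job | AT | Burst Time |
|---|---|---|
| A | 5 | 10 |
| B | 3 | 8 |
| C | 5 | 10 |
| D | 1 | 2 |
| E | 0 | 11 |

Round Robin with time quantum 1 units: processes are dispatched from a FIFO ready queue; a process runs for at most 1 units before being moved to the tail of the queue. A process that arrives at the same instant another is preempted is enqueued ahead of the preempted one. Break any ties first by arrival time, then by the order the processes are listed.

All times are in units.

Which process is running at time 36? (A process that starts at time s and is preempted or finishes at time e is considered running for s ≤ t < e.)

Gantt: | E 0-1 | D 1-2 | E 2-3 | D 3-4 | B 4-5 | E 5-6 | A 6-7 | C 7-8 | B 8-9 | E 9-10 | A 10-11 | C 11-12 | B 12-13 | E 13-14 | A 14-15 | C 15-16 | B 16-17 | E 17-18 | A 18-19 | C 19-20 | B 20-21 | E 21-22 | A 22-23 | C 23-24 | B 24-25 | E 25-26 | A 26-27 | C 27-28 | B 28-29 | E 29-30 | A 30-31 | C 31-32 | B 32-33 | E 33-34 | A 34-35 | C 35-36 | E 36-37 | A 37-38 | C 38-39 | A 39-40 | C 40-41 |
Completion: A=40  B=33  C=41  D=4  E=37

E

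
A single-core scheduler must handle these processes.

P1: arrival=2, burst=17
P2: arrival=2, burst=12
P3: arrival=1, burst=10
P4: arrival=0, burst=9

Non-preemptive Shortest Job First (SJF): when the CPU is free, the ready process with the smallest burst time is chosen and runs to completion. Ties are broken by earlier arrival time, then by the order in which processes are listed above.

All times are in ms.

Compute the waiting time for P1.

Timeline: | P4 0-9 | P3 9-19 | P2 19-31 | P1 31-48 |
Completion: P1=48  P2=31  P3=19  P4=9
Turnaround (C−A): P1=46  P2=29  P3=18  P4=9
Waiting(P1) = turnaround − burst = 46 − 17 = 29

29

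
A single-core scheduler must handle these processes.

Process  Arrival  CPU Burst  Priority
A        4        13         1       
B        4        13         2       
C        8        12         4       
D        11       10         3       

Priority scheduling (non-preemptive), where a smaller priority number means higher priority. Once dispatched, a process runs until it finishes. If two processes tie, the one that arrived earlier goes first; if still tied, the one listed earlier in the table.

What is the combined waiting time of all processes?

Gantt: | idle 0-4 | A 4-17 | B 17-30 | D 30-40 | C 40-52 |
Completion: A=17  B=30  C=52  D=40
Waiting = turnaround − burst: A=0, B=13, C=32, D=19
Total waiting = 0 + 13 + 32 + 19 = 64

64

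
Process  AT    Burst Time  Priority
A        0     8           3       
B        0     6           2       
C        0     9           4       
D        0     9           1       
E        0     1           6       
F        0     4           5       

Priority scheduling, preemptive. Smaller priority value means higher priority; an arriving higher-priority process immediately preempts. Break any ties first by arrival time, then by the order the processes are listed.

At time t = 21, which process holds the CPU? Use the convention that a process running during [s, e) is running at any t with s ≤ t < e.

Schedule: | D 0-9 | B 9-15 | A 15-23 | C 23-32 | F 32-36 | E 36-37 |
Completion: A=23  B=15  C=32  D=9  E=37  F=36
Turnaround (C−A): A=23  B=15  C=32  D=9  E=37  F=36

A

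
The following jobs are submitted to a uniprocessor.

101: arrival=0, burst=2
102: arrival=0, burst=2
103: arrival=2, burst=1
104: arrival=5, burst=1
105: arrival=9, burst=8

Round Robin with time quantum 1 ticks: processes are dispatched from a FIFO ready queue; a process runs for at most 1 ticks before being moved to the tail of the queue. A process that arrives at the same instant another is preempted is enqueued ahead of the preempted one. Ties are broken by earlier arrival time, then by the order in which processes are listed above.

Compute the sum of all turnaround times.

Gantt: | 101 0-1 | 102 1-2 | 101 2-3 | 103 3-4 | 102 4-5 | 104 5-6 | idle 6-9 | 105 9-17 |
Completion: 101=3  102=5  103=4  104=6  105=17
Turnaround (C−A): 101=3  102=5  103=2  104=1  105=8
Turnaround = completion − arrival: 101=3, 102=5, 103=2, 104=1, 105=8
Total turnaround = 3 + 5 + 2 + 1 + 8 = 19

19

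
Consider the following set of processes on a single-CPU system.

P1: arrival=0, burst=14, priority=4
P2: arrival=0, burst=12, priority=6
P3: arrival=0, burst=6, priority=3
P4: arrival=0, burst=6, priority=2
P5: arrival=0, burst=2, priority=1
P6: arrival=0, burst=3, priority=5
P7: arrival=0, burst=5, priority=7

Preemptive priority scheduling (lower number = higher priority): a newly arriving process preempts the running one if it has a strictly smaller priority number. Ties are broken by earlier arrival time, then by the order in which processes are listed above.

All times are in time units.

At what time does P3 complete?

14

Timeline: | P5 0-2 | P4 2-8 | P3 8-14 | P1 14-28 | P6 28-31 | P2 31-43 | P7 43-48 |
Completion: P1=28  P2=43  P3=14  P4=8  P5=2  P6=31  P7=48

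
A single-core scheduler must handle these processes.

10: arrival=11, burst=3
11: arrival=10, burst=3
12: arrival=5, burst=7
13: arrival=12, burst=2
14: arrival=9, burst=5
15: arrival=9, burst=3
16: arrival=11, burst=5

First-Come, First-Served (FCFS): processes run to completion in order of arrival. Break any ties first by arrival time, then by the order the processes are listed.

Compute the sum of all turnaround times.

95

Timeline: | idle 0-5 | 12 5-12 | 14 12-17 | 15 17-20 | 11 20-23 | 10 23-26 | 16 26-31 | 13 31-33 |
Completion: 10=26  11=23  12=12  13=33  14=17  15=20  16=31
Turnaround = completion − arrival: 10=15, 11=13, 12=7, 13=21, 14=8, 15=11, 16=20
Total turnaround = 15 + 13 + 7 + 21 + 8 + 11 + 20 = 95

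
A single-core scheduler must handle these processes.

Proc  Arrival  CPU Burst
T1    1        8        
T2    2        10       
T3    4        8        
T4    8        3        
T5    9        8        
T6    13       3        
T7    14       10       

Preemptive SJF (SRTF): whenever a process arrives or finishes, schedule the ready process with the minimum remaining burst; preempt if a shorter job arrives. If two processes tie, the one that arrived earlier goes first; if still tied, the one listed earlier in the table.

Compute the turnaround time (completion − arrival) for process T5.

Schedule: | idle 0-1 | T1 1-9 | T4 9-12 | T3 12-13 | T6 13-16 | T3 16-23 | T5 23-31 | T2 31-41 | T7 41-51 |
Completion: T1=9  T2=41  T3=23  T4=12  T5=31  T6=16  T7=51
Turnaround (C−A): T1=8  T2=39  T3=19  T4=4  T5=22  T6=3  T7=37
Turnaround(T5) = completion − arrival = 31 − 9 = 22

22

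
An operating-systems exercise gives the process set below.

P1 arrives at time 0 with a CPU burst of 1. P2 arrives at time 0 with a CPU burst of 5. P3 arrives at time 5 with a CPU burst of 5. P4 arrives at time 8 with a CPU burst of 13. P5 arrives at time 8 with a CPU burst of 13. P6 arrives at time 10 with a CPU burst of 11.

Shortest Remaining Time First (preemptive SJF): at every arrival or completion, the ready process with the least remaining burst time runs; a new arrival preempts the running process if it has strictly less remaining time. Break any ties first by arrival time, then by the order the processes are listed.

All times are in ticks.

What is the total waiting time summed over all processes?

Gantt: | P1 0-1 | P2 1-6 | P3 6-11 | P6 11-22 | P4 22-35 | P5 35-48 |
Completion: P1=1  P2=6  P3=11  P4=35  P5=48  P6=22
Turnaround (C−A): P1=1  P2=6  P3=6  P4=27  P5=40  P6=12
Waiting = turnaround − burst: P1=0, P2=1, P3=1, P4=14, P5=27, P6=1
Total waiting = 0 + 1 + 1 + 14 + 27 + 1 = 44

44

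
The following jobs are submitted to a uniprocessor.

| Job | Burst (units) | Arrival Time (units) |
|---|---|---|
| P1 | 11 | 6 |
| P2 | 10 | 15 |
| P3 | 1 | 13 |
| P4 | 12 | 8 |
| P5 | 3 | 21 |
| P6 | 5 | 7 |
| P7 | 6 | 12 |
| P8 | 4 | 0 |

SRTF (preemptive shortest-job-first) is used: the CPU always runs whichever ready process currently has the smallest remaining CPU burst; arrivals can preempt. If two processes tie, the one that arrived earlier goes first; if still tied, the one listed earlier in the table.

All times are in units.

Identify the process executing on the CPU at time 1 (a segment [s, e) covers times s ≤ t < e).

P8

Schedule: | P8 0-4 | idle 4-6 | P1 6-7 | P6 7-12 | P7 12-13 | P3 13-14 | P7 14-19 | P1 19-21 | P5 21-24 | P1 24-32 | P2 32-42 | P4 42-54 |
Completion: P1=32  P2=42  P3=14  P4=54  P5=24  P6=12  P7=19  P8=4
Turnaround (C−A): P1=26  P2=27  P3=1  P4=46  P5=3  P6=5  P7=7  P8=4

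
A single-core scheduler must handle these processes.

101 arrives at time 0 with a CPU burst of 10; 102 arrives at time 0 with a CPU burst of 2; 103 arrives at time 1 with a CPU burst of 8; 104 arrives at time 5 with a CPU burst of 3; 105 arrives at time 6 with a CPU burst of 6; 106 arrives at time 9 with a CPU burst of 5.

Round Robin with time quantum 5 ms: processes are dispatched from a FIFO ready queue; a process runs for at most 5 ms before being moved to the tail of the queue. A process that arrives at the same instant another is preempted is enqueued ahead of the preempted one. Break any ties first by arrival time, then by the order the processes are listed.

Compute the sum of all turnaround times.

Gantt: | 101 0-5 | 102 5-7 | 103 7-12 | 104 12-15 | 101 15-20 | 105 20-25 | 106 25-30 | 103 30-33 | 105 33-34 |
Completion: 101=20  102=7  103=33  104=15  105=34  106=30
Turnaround = completion − arrival: 101=20, 102=7, 103=32, 104=10, 105=28, 106=21
Total turnaround = 20 + 7 + 32 + 10 + 28 + 21 = 118

118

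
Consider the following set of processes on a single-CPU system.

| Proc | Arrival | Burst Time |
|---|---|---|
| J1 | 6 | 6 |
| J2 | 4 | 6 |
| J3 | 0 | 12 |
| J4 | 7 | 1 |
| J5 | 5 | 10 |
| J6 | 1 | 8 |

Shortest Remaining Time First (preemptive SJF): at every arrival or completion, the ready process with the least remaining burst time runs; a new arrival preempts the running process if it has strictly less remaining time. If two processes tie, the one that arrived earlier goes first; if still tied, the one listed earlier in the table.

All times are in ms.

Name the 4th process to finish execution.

J1

Timeline: | J3 0-1 | J6 1-7 | J4 7-8 | J6 8-10 | J2 10-16 | J1 16-22 | J5 22-32 | J3 32-43 |
Completion: J1=22  J2=16  J3=43  J4=8  J5=32  J6=10
Finish order: J4 → J6 → J2 → J1 → J5 → J3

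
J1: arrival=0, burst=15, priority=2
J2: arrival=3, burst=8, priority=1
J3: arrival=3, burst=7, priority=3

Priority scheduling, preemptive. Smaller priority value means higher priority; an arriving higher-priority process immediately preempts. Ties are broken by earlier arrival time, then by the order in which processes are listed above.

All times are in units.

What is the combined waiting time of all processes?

Gantt: | J1 0-3 | J2 3-11 | J1 11-23 | J3 23-30 |
Completion: J1=23  J2=11  J3=30
Turnaround (C−A): J1=23  J2=8  J3=27
Waiting = turnaround − burst: J1=8, J2=0, J3=20
Total waiting = 8 + 0 + 20 = 28

28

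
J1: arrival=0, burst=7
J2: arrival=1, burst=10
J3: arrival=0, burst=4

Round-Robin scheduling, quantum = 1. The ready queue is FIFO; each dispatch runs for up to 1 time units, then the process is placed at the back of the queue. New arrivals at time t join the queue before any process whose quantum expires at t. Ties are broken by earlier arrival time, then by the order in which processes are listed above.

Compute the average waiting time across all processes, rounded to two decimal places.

9.00

Schedule: | J1 0-1 | J3 1-2 | J2 2-3 | J1 3-4 | J3 4-5 | J2 5-6 | J1 6-7 | J3 7-8 | J2 8-9 | J1 9-10 | J3 10-11 | J2 11-12 | J1 12-13 | J2 13-14 | J1 14-15 | J2 15-16 | J1 16-17 | J2 17-21 |
Completion: J1=17  J2=21  J3=11
Waiting times: J1=10, J2=10, J3=7
Average waiting = (10+10+7) / 3 = 27/3 = 9.00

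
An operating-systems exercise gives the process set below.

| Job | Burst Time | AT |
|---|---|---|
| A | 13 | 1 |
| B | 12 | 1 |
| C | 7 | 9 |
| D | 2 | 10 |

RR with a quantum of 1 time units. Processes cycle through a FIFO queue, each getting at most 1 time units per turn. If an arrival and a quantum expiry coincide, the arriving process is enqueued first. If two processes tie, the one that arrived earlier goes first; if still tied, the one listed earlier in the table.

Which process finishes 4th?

A

Schedule: | idle 0-1 | A 1-2 | B 2-3 | A 3-4 | B 4-5 | A 5-6 | B 6-7 | A 7-8 | B 8-9 | A 9-10 | C 10-11 | B 11-12 | D 12-13 | A 13-14 | C 14-15 | B 15-16 | D 16-17 | A 17-18 | C 18-19 | B 19-20 | A 20-21 | C 21-22 | B 22-23 | A 23-24 | C 24-25 | B 25-26 | A 26-27 | C 27-28 | B 28-29 | A 29-30 | C 30-31 | B 31-32 | A 32-33 | B 33-34 | A 34-35 |
Completion: A=35  B=34  C=31  D=17
Turnaround (C−A): A=34  B=33  C=22  D=7
Finish order: D → C → B → A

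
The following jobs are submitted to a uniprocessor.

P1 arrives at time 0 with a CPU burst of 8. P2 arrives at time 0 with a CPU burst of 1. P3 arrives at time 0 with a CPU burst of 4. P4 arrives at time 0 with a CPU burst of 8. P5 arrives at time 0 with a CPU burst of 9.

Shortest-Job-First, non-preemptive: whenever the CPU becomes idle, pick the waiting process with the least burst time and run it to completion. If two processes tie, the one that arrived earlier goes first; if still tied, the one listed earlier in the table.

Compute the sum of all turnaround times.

70

Timeline: | P2 0-1 | P3 1-5 | P1 5-13 | P4 13-21 | P5 21-30 |
Completion: P1=13  P2=1  P3=5  P4=21  P5=30
Turnaround (C−A): P1=13  P2=1  P3=5  P4=21  P5=30
Turnaround = completion − arrival: P1=13, P2=1, P3=5, P4=21, P5=30
Total turnaround = 13 + 1 + 5 + 21 + 30 = 70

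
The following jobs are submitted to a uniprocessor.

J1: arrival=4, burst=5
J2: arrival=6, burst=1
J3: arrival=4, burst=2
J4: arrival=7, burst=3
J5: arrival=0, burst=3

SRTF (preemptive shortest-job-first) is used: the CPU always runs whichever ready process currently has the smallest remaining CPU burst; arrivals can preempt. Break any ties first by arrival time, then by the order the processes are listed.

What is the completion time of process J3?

Gantt: | J5 0-3 | idle 3-4 | J3 4-6 | J2 6-7 | J4 7-10 | J1 10-15 |
Completion: J1=15  J2=7  J3=6  J4=10  J5=3

6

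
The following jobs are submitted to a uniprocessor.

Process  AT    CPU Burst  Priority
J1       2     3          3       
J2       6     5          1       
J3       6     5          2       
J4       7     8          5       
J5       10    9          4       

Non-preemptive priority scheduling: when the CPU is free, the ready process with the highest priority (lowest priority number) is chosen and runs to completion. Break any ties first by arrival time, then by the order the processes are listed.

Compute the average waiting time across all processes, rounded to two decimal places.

Schedule: | idle 0-2 | J1 2-5 | idle 5-6 | J2 6-11 | J3 11-16 | J5 16-25 | J4 25-33 |
Completion: J1=5  J2=11  J3=16  J4=33  J5=25
Waiting times: J1=0, J2=0, J3=5, J4=18, J5=6
Average waiting = (0+0+5+18+6) / 5 = 29/5 = 5.80

5.80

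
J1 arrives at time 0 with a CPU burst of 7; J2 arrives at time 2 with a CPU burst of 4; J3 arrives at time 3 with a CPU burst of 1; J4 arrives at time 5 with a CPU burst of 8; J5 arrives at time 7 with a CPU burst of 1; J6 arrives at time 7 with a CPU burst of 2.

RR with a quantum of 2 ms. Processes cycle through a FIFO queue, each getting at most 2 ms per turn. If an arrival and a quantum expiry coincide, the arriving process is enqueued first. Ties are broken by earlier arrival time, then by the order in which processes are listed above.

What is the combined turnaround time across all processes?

64

Schedule: | J1 0-2 | J2 2-4 | J1 4-6 | J3 6-7 | J2 7-9 | J4 9-11 | J1 11-13 | J5 13-14 | J6 14-16 | J4 16-18 | J1 18-19 | J4 19-23 |
Completion: J1=19  J2=9  J3=7  J4=23  J5=14  J6=16
Turnaround = completion − arrival: J1=19, J2=7, J3=4, J4=18, J5=7, J6=9
Total turnaround = 19 + 7 + 4 + 18 + 7 + 9 = 64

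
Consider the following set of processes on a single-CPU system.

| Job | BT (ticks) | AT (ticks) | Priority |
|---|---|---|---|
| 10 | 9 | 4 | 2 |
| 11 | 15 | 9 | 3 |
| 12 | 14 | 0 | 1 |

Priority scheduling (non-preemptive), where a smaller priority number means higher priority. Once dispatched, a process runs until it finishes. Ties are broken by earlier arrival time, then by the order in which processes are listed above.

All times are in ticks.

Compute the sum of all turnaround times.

62

Gantt: | 12 0-14 | 10 14-23 | 11 23-38 |
Completion: 10=23  11=38  12=14
Turnaround = completion − arrival: 10=19, 11=29, 12=14
Total turnaround = 19 + 29 + 14 = 62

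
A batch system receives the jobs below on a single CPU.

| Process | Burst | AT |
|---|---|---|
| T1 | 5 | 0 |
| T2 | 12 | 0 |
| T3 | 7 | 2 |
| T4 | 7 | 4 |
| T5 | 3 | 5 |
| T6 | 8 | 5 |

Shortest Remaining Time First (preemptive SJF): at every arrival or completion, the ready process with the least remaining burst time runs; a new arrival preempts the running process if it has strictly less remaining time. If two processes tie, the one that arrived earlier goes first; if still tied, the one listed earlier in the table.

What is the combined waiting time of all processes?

Schedule: | T1 0-5 | T5 5-8 | T3 8-15 | T4 15-22 | T6 22-30 | T2 30-42 |
Completion: T1=5  T2=42  T3=15  T4=22  T5=8  T6=30
Waiting = turnaround − burst: T1=0, T2=30, T3=6, T4=11, T5=0, T6=17
Total waiting = 0 + 30 + 6 + 11 + 0 + 17 = 64

64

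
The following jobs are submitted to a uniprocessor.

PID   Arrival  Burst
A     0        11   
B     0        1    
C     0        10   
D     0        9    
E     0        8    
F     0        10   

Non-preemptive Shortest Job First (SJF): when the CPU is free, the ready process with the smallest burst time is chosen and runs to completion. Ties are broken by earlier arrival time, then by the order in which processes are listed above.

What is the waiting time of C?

18

Schedule: | B 0-1 | E 1-9 | D 9-18 | C 18-28 | F 28-38 | A 38-49 |
Completion: A=49  B=1  C=28  D=18  E=9  F=38
Waiting(C) = turnaround − burst = 28 − 10 = 18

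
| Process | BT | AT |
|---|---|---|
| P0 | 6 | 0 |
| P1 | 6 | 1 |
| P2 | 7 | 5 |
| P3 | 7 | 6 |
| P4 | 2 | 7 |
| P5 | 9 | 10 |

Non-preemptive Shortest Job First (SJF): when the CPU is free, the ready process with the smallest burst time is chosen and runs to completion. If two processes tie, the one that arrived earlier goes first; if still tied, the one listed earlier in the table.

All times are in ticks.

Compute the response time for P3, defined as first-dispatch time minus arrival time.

Gantt: | P0 0-6 | P1 6-12 | P4 12-14 | P2 14-21 | P3 21-28 | P5 28-37 |
Completion: P0=6  P1=12  P2=21  P3=28  P4=14  P5=37
Turnaround (C−A): P0=6  P1=11  P2=16  P3=22  P4=7  P5=27
Response(P3) = first start − arrival = 21 − 6 = 15

15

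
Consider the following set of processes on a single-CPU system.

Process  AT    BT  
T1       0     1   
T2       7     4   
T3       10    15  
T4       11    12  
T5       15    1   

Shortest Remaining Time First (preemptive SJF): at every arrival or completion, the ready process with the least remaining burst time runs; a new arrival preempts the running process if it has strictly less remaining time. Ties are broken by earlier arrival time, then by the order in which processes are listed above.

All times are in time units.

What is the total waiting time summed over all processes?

Gantt: | T1 0-1 | idle 1-7 | T2 7-11 | T4 11-15 | T5 15-16 | T4 16-24 | T3 24-39 |
Completion: T1=1  T2=11  T3=39  T4=24  T5=16
Turnaround (C−A): T1=1  T2=4  T3=29  T4=13  T5=1
Waiting = turnaround − burst: T1=0, T2=0, T3=14, T4=1, T5=0
Total waiting = 0 + 0 + 14 + 1 + 0 = 15

15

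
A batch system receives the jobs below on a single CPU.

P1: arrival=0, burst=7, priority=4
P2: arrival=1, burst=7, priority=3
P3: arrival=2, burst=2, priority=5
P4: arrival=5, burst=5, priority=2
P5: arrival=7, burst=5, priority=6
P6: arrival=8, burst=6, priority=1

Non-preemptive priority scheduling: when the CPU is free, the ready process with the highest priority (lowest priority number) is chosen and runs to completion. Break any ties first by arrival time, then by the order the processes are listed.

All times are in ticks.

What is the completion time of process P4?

12

Schedule: | P1 0-7 | P4 7-12 | P6 12-18 | P2 18-25 | P3 25-27 | P5 27-32 |
Completion: P1=7  P2=25  P3=27  P4=12  P5=32  P6=18
Turnaround (C−A): P1=7  P2=24  P3=25  P4=7  P5=25  P6=10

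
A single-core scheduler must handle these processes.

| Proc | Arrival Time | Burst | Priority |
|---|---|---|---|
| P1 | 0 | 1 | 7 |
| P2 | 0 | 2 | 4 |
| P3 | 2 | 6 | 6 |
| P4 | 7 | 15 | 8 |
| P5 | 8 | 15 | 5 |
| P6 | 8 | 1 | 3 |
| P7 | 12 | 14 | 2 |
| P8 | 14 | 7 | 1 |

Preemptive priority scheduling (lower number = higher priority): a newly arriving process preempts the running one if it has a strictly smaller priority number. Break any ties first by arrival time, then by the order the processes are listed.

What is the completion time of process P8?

Schedule: | P2 0-2 | P3 2-8 | P6 8-9 | P5 9-12 | P7 12-14 | P8 14-21 | P7 21-33 | P5 33-45 | P1 45-46 | P4 46-61 |
Completion: P1=46  P2=2  P3=8  P4=61  P5=45  P6=9  P7=33  P8=21

21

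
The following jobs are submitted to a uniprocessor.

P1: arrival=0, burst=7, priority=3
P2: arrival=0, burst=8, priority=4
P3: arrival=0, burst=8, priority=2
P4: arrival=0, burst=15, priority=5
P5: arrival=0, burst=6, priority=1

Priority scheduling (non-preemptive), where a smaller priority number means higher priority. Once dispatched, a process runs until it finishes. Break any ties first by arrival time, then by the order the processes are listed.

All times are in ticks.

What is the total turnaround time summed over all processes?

114

Timeline: | P5 0-6 | P3 6-14 | P1 14-21 | P2 21-29 | P4 29-44 |
Completion: P1=21  P2=29  P3=14  P4=44  P5=6
Turnaround (C−A): P1=21  P2=29  P3=14  P4=44  P5=6
Turnaround = completion − arrival: P1=21, P2=29, P3=14, P4=44, P5=6
Total turnaround = 21 + 29 + 14 + 44 + 6 = 114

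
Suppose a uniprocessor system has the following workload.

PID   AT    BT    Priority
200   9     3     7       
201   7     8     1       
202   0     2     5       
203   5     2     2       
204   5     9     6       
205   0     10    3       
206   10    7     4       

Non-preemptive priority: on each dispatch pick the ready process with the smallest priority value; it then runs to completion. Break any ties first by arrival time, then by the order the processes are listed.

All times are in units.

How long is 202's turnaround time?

Timeline: | 205 0-10 | 201 10-18 | 203 18-20 | 206 20-27 | 202 27-29 | 204 29-38 | 200 38-41 |
Completion: 200=41  201=18  202=29  203=20  204=38  205=10  206=27
Turnaround (C−A): 200=32  201=11  202=29  203=15  204=33  205=10  206=17
Turnaround(202) = completion − arrival = 29 − 0 = 29

29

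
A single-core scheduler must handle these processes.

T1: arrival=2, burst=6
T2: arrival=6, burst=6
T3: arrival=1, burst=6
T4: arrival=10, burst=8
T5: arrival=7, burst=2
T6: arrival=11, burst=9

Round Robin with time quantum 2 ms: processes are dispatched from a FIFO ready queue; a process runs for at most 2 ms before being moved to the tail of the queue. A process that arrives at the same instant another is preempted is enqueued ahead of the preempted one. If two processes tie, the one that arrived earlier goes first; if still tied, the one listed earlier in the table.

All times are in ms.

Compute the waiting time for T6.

18

Gantt: | idle 0-1 | T3 1-3 | T1 3-5 | T3 5-7 | T1 7-9 | T2 9-11 | T5 11-13 | T3 13-15 | T1 15-17 | T4 17-19 | T6 19-21 | T2 21-23 | T4 23-25 | T6 25-27 | T2 27-29 | T4 29-31 | T6 31-33 | T4 33-35 | T6 35-38 |
Completion: T1=17  T2=29  T3=15  T4=35  T5=13  T6=38
Turnaround (C−A): T1=15  T2=23  T3=14  T4=25  T5=6  T6=27
Waiting(T6) = turnaround − burst = 27 − 9 = 18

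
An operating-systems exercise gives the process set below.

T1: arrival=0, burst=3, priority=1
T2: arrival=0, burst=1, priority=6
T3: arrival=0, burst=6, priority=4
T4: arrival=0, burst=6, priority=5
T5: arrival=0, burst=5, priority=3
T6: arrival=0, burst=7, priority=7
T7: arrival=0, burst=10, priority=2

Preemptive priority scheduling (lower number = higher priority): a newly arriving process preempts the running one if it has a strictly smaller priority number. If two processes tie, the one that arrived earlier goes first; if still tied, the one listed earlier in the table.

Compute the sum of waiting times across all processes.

119

Schedule: | T1 0-3 | T7 3-13 | T5 13-18 | T3 18-24 | T4 24-30 | T2 30-31 | T6 31-38 |
Completion: T1=3  T2=31  T3=24  T4=30  T5=18  T6=38  T7=13
Turnaround (C−A): T1=3  T2=31  T3=24  T4=30  T5=18  T6=38  T7=13
Waiting = turnaround − burst: T1=0, T2=30, T3=18, T4=24, T5=13, T6=31, T7=3
Total waiting = 0 + 30 + 18 + 24 + 13 + 31 + 3 = 119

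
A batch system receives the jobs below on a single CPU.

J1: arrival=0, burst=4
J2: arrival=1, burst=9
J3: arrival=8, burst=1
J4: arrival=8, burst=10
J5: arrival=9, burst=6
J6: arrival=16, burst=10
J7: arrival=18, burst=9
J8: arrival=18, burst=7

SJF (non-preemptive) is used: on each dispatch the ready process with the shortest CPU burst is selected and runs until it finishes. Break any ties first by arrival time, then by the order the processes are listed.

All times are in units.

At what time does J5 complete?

20

Gantt: | J1 0-4 | J2 4-13 | J3 13-14 | J5 14-20 | J8 20-27 | J7 27-36 | J4 36-46 | J6 46-56 |
Completion: J1=4  J2=13  J3=14  J4=46  J5=20  J6=56  J7=36  J8=27
Turnaround (C−A): J1=4  J2=12  J3=6  J4=38  J5=11  J6=40  J7=18  J8=9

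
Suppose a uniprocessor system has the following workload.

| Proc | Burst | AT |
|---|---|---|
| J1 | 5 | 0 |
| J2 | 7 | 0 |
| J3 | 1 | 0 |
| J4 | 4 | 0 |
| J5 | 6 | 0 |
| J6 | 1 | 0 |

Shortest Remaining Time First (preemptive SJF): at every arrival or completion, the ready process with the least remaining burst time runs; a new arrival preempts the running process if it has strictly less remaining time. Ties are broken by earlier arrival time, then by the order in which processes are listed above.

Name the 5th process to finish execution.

Gantt: | J3 0-1 | J6 1-2 | J4 2-6 | J1 6-11 | J5 11-17 | J2 17-24 |
Completion: J1=11  J2=24  J3=1  J4=6  J5=17  J6=2
Finish order: J3 → J6 → J4 → J1 → J5 → J2

J5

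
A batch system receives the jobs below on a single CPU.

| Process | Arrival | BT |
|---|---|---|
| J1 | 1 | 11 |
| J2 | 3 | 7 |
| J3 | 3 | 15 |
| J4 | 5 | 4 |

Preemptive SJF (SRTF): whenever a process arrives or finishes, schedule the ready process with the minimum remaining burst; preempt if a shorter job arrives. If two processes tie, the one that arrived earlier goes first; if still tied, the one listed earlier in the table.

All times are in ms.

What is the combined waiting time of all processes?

35

Schedule: | idle 0-1 | J1 1-3 | J2 3-5 | J4 5-9 | J2 9-14 | J1 14-23 | J3 23-38 |
Completion: J1=23  J2=14  J3=38  J4=9
Turnaround (C−A): J1=22  J2=11  J3=35  J4=4
Waiting = turnaround − burst: J1=11, J2=4, J3=20, J4=0
Total waiting = 11 + 4 + 20 + 0 = 35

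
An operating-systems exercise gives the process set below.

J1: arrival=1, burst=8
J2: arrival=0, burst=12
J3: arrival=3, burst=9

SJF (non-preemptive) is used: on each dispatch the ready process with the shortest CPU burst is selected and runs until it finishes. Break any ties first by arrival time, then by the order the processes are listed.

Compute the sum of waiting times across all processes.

28

Schedule: | J2 0-12 | J1 12-20 | J3 20-29 |
Completion: J1=20  J2=12  J3=29
Waiting = turnaround − burst: J1=11, J2=0, J3=17
Total waiting = 11 + 0 + 17 = 28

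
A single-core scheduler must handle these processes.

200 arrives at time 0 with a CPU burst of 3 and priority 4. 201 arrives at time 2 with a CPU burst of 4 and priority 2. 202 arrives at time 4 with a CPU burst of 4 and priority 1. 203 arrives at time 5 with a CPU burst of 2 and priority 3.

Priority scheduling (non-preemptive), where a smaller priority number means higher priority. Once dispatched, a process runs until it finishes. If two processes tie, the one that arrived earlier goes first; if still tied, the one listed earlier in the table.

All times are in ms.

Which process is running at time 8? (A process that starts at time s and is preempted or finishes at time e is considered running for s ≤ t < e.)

202

Gantt: | 200 0-3 | 201 3-7 | 202 7-11 | 203 11-13 |
Completion: 200=3  201=7  202=11  203=13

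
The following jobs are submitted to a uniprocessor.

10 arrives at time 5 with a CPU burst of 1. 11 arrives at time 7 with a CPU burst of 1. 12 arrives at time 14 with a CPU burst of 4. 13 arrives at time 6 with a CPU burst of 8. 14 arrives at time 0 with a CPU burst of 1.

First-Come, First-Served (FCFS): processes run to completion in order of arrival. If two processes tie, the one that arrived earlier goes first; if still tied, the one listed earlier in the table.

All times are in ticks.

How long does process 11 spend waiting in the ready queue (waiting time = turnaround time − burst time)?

7

Gantt: | 14 0-1 | idle 1-5 | 10 5-6 | 13 6-14 | 11 14-15 | 12 15-19 |
Completion: 10=6  11=15  12=19  13=14  14=1
Turnaround (C−A): 10=1  11=8  12=5  13=8  14=1
Waiting(11) = turnaround − burst = 8 − 1 = 7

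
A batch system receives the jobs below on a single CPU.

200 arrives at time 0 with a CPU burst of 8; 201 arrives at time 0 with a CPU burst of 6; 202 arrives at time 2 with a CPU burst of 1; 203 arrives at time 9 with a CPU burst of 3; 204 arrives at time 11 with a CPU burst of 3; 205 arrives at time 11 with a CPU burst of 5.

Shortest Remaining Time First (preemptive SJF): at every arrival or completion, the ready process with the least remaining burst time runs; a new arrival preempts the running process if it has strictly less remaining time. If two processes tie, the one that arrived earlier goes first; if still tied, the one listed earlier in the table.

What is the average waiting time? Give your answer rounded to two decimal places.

Schedule: | 201 0-2 | 202 2-3 | 201 3-7 | 200 7-9 | 203 9-12 | 204 12-15 | 205 15-20 | 200 20-26 |
Completion: 200=26  201=7  202=3  203=12  204=15  205=20
Waiting times: 200=18, 201=1, 202=0, 203=0, 204=1, 205=4
Average waiting = (18+1+0+0+1+4) / 6 = 24/6 = 4.00

4.00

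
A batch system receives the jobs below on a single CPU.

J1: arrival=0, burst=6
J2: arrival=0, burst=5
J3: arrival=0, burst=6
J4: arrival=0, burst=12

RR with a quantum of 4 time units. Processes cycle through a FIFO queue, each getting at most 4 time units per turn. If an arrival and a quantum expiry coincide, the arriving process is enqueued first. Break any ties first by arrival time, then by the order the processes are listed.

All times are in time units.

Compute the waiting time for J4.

17

Gantt: | J1 0-4 | J2 4-8 | J3 8-12 | J4 12-16 | J1 16-18 | J2 18-19 | J3 19-21 | J4 21-29 |
Completion: J1=18  J2=19  J3=21  J4=29
Turnaround (C−A): J1=18  J2=19  J3=21  J4=29
Waiting(J4) = turnaround − burst = 29 − 12 = 17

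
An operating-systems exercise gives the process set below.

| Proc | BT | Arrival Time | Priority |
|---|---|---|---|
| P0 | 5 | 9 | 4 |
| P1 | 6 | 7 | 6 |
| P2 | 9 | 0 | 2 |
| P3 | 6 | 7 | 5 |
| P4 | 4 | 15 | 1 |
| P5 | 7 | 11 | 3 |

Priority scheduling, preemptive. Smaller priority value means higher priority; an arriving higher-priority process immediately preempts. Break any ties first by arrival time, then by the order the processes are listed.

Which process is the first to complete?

Gantt: | P2 0-9 | P0 9-11 | P5 11-15 | P4 15-19 | P5 19-22 | P0 22-25 | P3 25-31 | P1 31-37 |
Completion: P0=25  P1=37  P2=9  P3=31  P4=19  P5=22
Turnaround (C−A): P0=16  P1=30  P2=9  P3=24  P4=4  P5=11
Finish order: P2 → P4 → P5 → P0 → P3 → P1

P2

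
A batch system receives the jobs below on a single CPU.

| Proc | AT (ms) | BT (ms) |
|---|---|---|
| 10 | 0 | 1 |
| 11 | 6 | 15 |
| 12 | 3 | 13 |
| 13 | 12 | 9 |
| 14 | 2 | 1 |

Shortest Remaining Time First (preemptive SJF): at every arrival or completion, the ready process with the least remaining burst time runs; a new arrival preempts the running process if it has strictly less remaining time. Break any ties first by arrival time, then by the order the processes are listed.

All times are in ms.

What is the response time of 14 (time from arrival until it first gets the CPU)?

0

Timeline: | 10 0-1 | idle 1-2 | 14 2-3 | 12 3-16 | 13 16-25 | 11 25-40 |
Completion: 10=1  11=40  12=16  13=25  14=3
Response(14) = first start − arrival = 2 − 2 = 0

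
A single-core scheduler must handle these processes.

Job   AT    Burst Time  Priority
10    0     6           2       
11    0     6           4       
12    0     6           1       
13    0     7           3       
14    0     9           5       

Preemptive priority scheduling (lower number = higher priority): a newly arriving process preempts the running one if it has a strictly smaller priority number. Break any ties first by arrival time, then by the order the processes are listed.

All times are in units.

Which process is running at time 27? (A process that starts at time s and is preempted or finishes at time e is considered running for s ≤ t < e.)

14

Timeline: | 12 0-6 | 10 6-12 | 13 12-19 | 11 19-25 | 14 25-34 |
Completion: 10=12  11=25  12=6  13=19  14=34
Turnaround (C−A): 10=12  11=25  12=6  13=19  14=34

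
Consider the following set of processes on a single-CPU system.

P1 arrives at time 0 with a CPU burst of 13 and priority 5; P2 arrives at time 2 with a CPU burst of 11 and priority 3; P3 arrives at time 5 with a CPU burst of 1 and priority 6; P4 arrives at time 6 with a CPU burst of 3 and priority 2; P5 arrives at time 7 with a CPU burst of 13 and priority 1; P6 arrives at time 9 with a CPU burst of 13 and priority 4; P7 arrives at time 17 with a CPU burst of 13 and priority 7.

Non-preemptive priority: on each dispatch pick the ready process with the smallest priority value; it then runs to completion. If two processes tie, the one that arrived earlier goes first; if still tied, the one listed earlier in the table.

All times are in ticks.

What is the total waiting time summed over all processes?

169

Gantt: | P1 0-13 | P5 13-26 | P4 26-29 | P2 29-40 | P6 40-53 | P3 53-54 | P7 54-67 |
Completion: P1=13  P2=40  P3=54  P4=29  P5=26  P6=53  P7=67
Waiting = turnaround − burst: P1=0, P2=27, P3=48, P4=20, P5=6, P6=31, P7=37
Total waiting = 0 + 27 + 48 + 20 + 6 + 31 + 37 = 169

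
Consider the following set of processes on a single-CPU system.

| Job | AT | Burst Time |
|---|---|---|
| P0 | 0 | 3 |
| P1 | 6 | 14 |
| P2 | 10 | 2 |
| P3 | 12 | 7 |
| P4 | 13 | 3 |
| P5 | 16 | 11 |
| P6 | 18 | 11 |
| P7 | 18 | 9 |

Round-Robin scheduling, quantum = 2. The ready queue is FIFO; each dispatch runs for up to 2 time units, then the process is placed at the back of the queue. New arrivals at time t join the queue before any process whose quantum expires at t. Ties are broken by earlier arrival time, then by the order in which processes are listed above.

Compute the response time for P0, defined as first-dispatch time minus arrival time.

0

Timeline: | P0 0-3 | idle 3-6 | P1 6-10 | P2 10-12 | P1 12-14 | P3 14-16 | P4 16-18 | P1 18-20 | P5 20-22 | P3 22-24 | P6 24-26 | P7 26-28 | P4 28-29 | P1 29-31 | P5 31-33 | P3 33-35 | P6 35-37 | P7 37-39 | P1 39-41 | P5 41-43 | P3 43-44 | P6 44-46 | P7 46-48 | P1 48-50 | P5 50-52 | P6 52-54 | P7 54-56 | P5 56-58 | P6 58-60 | P7 60-61 | P5 61-62 | P6 62-63 |
Completion: P0=3  P1=50  P2=12  P3=44  P4=29  P5=62  P6=63  P7=61
Turnaround (C−A): P0=3  P1=44  P2=2  P3=32  P4=16  P5=46  P6=45  P7=43
Response(P0) = first start − arrival = 0 − 0 = 0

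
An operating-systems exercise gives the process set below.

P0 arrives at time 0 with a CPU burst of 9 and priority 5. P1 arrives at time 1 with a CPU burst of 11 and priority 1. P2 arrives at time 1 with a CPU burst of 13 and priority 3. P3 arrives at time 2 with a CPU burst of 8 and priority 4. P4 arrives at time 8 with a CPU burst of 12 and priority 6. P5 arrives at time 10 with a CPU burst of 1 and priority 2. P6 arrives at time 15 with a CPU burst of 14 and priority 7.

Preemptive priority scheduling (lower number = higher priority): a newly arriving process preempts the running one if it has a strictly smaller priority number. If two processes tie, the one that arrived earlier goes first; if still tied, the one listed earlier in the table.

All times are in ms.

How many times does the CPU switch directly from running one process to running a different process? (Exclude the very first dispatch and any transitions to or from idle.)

7

Timeline: | P0 0-1 | P1 1-12 | P5 12-13 | P2 13-26 | P3 26-34 | P0 34-42 | P4 42-54 | P6 54-68 |
Completion: P0=42  P1=12  P2=26  P3=34  P4=54  P5=13  P6=68
Turnaround (C−A): P0=42  P1=11  P2=25  P3=32  P4=46  P5=3  P6=53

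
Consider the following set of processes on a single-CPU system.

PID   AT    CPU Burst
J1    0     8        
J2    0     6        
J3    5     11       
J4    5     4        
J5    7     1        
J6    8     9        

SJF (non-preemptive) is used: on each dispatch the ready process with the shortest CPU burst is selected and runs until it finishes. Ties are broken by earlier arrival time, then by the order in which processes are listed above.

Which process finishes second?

Timeline: | J2 0-6 | J4 6-10 | J5 10-11 | J1 11-19 | J6 19-28 | J3 28-39 |
Completion: J1=19  J2=6  J3=39  J4=10  J5=11  J6=28
Finish order: J2 → J4 → J5 → J1 → J6 → J3

J4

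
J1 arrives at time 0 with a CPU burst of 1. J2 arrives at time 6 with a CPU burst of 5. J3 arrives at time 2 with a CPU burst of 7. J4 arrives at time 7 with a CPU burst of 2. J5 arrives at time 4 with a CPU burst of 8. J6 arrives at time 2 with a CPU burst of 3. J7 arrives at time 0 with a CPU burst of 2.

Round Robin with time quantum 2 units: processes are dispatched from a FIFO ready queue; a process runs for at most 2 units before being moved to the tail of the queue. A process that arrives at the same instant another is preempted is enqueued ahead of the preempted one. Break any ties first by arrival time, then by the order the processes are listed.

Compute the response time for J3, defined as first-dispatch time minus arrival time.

Timeline: | J1 0-1 | J7 1-3 | J3 3-5 | J6 5-7 | J5 7-9 | J3 9-11 | J2 11-13 | J4 13-15 | J6 15-16 | J5 16-18 | J3 18-20 | J2 20-22 | J5 22-24 | J3 24-25 | J2 25-26 | J5 26-28 |
Completion: J1=1  J2=26  J3=25  J4=15  J5=28  J6=16  J7=3
Response(J3) = first start − arrival = 3 − 2 = 1

1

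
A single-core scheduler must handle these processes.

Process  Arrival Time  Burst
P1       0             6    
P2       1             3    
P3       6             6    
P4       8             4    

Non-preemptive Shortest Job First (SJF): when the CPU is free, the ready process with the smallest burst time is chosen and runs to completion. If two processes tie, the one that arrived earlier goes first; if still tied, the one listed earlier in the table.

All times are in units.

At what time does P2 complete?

9

Gantt: | P1 0-6 | P2 6-9 | P4 9-13 | P3 13-19 |
Completion: P1=6  P2=9  P3=19  P4=13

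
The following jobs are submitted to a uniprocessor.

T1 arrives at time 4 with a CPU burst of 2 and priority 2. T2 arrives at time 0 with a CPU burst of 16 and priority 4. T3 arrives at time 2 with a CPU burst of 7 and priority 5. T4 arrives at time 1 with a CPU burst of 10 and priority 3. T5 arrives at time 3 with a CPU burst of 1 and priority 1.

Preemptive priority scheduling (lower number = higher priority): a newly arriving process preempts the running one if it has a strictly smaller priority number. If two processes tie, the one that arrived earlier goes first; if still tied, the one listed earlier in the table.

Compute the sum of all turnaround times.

Gantt: | T2 0-1 | T4 1-3 | T5 3-4 | T1 4-6 | T4 6-14 | T2 14-29 | T3 29-36 |
Completion: T1=6  T2=29  T3=36  T4=14  T5=4
Turnaround (C−A): T1=2  T2=29  T3=34  T4=13  T5=1
Turnaround = completion − arrival: T1=2, T2=29, T3=34, T4=13, T5=1
Total turnaround = 2 + 29 + 34 + 13 + 1 = 79

79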